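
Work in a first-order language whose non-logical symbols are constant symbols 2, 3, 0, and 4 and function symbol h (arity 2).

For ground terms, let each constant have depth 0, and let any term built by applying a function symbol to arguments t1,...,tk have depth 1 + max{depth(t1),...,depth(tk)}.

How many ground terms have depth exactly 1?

16

Let N_k count ground terms of depth at most k. Each non-constant term of depth ≤ k is some function symbol applied to depth-≤(k−1) arguments, giving N_k = 4 + N_{k-1}^2.
N_0 = 4
N_1 = 4 + 4^2 = 20
Terms of depth exactly 1: N_1 − N_0 = 20 − 4 = 16.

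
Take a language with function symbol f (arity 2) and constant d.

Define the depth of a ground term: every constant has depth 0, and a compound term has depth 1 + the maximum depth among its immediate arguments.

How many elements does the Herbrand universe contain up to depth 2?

5

If N_k denotes the number of depth-≤k ground terms, the 1 constant gives N_0 = 1, and each function symbol of arity r contributes N_{k-1}^r new terms at level k: N_k = 1 + N_{k-1}^2.
N_0 = 1
N_1 = 1 + 1^2 = 2
N_2 = 1 + 2^2 = 5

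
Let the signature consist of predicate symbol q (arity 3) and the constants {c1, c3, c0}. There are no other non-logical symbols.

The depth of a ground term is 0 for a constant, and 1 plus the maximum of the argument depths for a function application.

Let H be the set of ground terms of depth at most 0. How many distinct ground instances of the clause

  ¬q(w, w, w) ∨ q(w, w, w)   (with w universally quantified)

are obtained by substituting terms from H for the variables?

3

Ground terms of depth ≤ 0:
  With no function symbols every ground term is a constant, so there are exactly 3 ground terms at every depth bound.
  N_0 = 3
So there are 3 ground terms available for substitution.
The variable w ranges independently over the available ground terms, and distinct assignments produce distinct instances.
Number of ground instances = 3.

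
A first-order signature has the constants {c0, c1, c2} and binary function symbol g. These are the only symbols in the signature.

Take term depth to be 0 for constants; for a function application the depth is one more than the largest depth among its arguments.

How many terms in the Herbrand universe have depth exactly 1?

9

If N_k denotes the number of depth-≤k ground terms, the 3 constants give N_0 = 3, and each function symbol of arity r contributes N_{k-1}^r new terms at level k: N_k = 3 + N_{k-1}^2.
N_0 = 3
N_1 = 3 + 3^2 = 12
Terms of depth exactly 1: N_1 − N_0 = 12 − 3 = 9.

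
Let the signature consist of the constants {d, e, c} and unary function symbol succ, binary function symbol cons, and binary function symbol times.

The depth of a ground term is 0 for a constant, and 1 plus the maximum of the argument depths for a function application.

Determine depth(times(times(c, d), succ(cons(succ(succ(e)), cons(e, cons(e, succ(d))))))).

6

depth(times(c, d)) = 1 + max(0, 0) = 1
depth(succ(e)) = 1 + depth(e) = 1 + 0 = 1
depth(succ(succ(e))) = 1 + depth(succ(e)) = 1 + 1 = 2
depth(succ(d)) = 1 + depth(d) = 1 + 0 = 1
depth(cons(e, succ(d))) = 1 + max(0, 1) = 2
depth(cons(e, cons(e, succ(d)))) = 1 + max(0, 2) = 3
depth(cons(succ(succ(e)), cons(e, cons(e, succ(d))))) = 1 + max(2, 3) = 4
depth(succ(cons(succ(succ(e)), cons(e, cons(e, succ(d)))))) = 1 + depth(cons(succ(succ(e)), cons(e, cons(e, succ(d))))) = 1 + 4 = 5
depth(times(times(c, d), succ(cons(succ(succ(e)), cons(e, cons(e, succ(d))))))) = 1 + max(1, 5) = 6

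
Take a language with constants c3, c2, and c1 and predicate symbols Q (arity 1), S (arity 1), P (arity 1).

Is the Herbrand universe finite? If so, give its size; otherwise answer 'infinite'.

3

There are no function symbols, so every ground term is one of the 3 constants.
The Herbrand universe is {c3, c2, c1}, which is finite with 3 elements.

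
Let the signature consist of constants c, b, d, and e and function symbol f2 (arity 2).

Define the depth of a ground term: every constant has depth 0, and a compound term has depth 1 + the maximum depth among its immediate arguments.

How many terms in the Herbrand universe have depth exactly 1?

Write N_k for the number of ground terms of depth ≤ k. A term of depth ≤ k is either a constant or a function symbol applied to arguments of depth ≤ k−1, so N_k = 4 + N_{k-1}^2.
N_0 = 4
N_1 = 4 + 4^2 = 20
Terms of depth exactly 1: N_1 − N_0 = 20 − 4 = 16.

16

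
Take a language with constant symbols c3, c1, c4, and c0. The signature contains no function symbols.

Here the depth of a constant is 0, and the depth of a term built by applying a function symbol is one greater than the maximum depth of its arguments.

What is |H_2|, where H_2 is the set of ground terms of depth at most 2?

4

With no function symbols every ground term is a constant, so there are exactly 4 ground terms at every depth bound.
N_0 = 4
N_1 = 4
N_2 = 4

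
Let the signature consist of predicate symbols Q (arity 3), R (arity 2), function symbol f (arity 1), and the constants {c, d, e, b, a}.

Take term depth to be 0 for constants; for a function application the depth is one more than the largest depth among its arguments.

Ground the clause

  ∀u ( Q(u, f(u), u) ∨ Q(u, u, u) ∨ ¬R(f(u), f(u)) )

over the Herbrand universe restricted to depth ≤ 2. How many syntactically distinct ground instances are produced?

15

Ground terms of depth ≤ 2:
  Let N_k count ground terms of depth at most k. Each non-constant term of depth ≤ k is some function symbol applied to depth-≤(k−1) arguments, giving N_k = 5 + N_{k-1}.
  N_0 = 5
  N_1 = 5 + 5 = 10
  N_2 = 5 + 10 = 15
So there are 15 ground terms available for substitution.
The body mentions the single quantified variable u; since ground terms form a free algebra, no two substitutions collapse to the same formula.
Number of ground instances = 15.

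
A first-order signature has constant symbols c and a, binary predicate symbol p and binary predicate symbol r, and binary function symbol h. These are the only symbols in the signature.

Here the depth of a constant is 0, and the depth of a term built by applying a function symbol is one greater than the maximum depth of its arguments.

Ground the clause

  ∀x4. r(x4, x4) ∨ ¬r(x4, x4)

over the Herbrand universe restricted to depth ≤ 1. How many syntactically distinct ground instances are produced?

6

Ground terms of depth ≤ 1:
  Let N_k count ground terms of depth at most k. Each non-constant term of depth ≤ k is some function symbol applied to depth-≤(k−1) arguments, giving N_k = 2 + N_{k-1}^2.
  N_0 = 2
  N_1 = 2 + 2^2 = 6
  Explicitly: c, a, h(c, c), h(c, a), h(a, c), h(a, a).
So there are 6 ground terms available for substitution.
The clause has 1 distinct variable (x4), which appears in the body. In the free term algebra distinct substitutions yield syntactically distinct ground instances.
Number of ground instances = 6.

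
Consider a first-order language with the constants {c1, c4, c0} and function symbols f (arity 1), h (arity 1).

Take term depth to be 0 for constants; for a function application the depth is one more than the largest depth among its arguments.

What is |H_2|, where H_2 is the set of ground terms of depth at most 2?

21

If N_k denotes the number of depth-≤k ground terms, the 3 constants give N_0 = 3, and each function symbol of arity r contributes N_{k-1}^r new terms at level k: N_k = 3 + N_{k-1} + N_{k-1}.
N_0 = 3
N_1 = 3 + 3 + 3 = 9
N_2 = 3 + 9 + 9 = 21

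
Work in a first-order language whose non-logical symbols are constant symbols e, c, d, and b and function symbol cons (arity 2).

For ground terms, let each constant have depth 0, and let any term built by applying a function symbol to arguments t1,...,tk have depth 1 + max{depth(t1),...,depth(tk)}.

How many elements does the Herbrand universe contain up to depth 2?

404

Let N_k count ground terms of depth at most k. Each non-constant term of depth ≤ k is some function symbol applied to depth-≤(k−1) arguments, giving N_k = 4 + N_{k-1}^2.
N_0 = 4
N_1 = 4 + 4^2 = 20
N_2 = 4 + 20^2 = 404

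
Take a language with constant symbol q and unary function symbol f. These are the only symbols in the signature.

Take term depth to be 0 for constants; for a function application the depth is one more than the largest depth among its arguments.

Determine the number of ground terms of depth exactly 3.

1

If N_k denotes the number of depth-≤k ground terms, the 1 constant gives N_0 = 1, and each function symbol of arity r contributes N_{k-1}^r new terms at level k: N_k = 1 + N_{k-1}.
N_0 = 1
N_1 = 1 + 1 = 2
N_2 = 1 + 2 = 3
N_3 = 1 + 3 = 4
Terms of depth exactly 3: N_3 − N_2 = 4 − 3 = 1.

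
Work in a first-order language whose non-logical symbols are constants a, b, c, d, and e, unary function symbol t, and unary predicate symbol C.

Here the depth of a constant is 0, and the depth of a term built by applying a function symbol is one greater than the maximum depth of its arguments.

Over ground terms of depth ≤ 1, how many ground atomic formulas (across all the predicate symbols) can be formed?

10

First count ground terms of depth ≤ 1.
Count level by level. With function symbols t/1, the terms of depth ≤ k are the 5 constants together with each function applied to depth-≤(k−1) tuples, so N_k = 5 + N_{k-1}.
N_0 = 5
N_1 = 5 + 5 = 10
Explicitly: a, b, c, d, e, t(a), t(b), t(c), t(d), t(e).
So |H| = 10.
A ground atom is a predicate applied to a tuple of terms from H, so the count is the sum over predicates of |H|^arity:
  C: 10
Total ground atoms: 10.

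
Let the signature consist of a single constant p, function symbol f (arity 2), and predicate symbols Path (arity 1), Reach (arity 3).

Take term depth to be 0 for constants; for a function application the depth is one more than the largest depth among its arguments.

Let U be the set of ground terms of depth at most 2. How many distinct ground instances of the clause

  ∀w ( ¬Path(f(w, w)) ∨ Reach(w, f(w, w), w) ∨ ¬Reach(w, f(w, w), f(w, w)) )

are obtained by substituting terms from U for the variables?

Ground terms of depth ≤ 2:
  Write N_k for the number of ground terms of depth ≤ k. A term of depth ≤ k is either a constant or a function symbol applied to arguments of depth ≤ k−1, so N_k = 1 + N_{k-1}^2.
  N_0 = 1
  N_1 = 1 + 1^2 = 2
  N_2 = 1 + 2^2 = 5
So there are 5 ground terms available for substitution.
There is 1 variable to instantiate (w),  occurring in at least one literal, so different choices give different ground instances.
Number of ground instances = 5.

5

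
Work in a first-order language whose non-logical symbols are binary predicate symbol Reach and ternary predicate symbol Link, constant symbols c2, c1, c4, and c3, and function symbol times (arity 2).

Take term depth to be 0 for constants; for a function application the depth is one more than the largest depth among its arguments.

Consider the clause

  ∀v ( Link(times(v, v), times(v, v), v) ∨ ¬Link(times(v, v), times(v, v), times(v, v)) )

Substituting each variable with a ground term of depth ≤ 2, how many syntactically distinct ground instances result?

404

Ground terms of depth ≤ 2:
  Let N_k count ground terms of depth at most k. Each non-constant term of depth ≤ k is some function symbol applied to depth-≤(k−1) arguments, giving N_k = 4 + N_{k-1}^2.
  N_0 = 4
  N_1 = 4 + 4^2 = 20
  N_2 = 4 + 20^2 = 404
So there are 404 ground terms available for substitution.
The variable v ranges independently over the available ground terms, and distinct assignments produce distinct instances.
Number of ground instances = 404.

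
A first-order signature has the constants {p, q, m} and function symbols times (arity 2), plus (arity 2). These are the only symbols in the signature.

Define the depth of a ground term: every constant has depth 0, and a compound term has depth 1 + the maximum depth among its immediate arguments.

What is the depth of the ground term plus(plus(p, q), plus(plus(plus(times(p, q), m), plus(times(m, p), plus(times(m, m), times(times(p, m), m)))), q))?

7

depth(plus(p, q)) = 1 + max(0, 0) = 1
depth(times(p, q)) = 1 + max(0, 0) = 1
depth(plus(times(p, q), m)) = 1 + max(1, 0) = 2
depth(times(m, p)) = 1 + max(0, 0) = 1
depth(times(m, m)) = 1 + max(0, 0) = 1
depth(times(p, m)) = 1 + max(0, 0) = 1
depth(times(times(p, m), m)) = 1 + max(1, 0) = 2
depth(plus(times(m, m), times(times(p, m), m))) = 1 + max(1, 2) = 3
depth(plus(times(m, p), plus(times(m, m), times(times(p, m), m)))) = 1 + max(1, 3) = 4
depth(plus(plus(times(p, q), m), plus(times(m, p), plus(times(m, m), times(times(p, m), m))))) = 1 + max(2, 4) = 5
depth(plus(plus(plus(times(p, q), m), plus(times(m, p), plus(times(m, m), times(times(p, m), m)))), q)) = 1 + max(5, 0) = 6
depth(plus(plus(p, q), plus(plus(plus(times(p, q), m), plus(times(m, p), plus(times(m, m), times(times(p, m), m)))), q))) = 1 + max(1, 6) = 7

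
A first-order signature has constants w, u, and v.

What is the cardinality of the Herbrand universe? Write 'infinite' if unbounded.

3

There are no function symbols, so every ground term is one of the 3 constants.
The Herbrand universe is {w, u, v}, which is finite with 3 elements.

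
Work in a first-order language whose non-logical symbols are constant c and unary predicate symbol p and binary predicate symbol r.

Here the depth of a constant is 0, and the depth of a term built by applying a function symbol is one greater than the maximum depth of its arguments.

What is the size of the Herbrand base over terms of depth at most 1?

First count ground terms of depth ≤ 1.
With no function symbols every ground term is a constant, so there is exactly 1 ground term at every depth bound.
N_0 = 1
N_1 = 1
So |H| = 1.
For each predicate symbol, the number of ground atoms is |H| raised to its arity; summing:
  p: 1;  r: 1^2 = 1
Total ground atoms: 1 + 1 = 2.

2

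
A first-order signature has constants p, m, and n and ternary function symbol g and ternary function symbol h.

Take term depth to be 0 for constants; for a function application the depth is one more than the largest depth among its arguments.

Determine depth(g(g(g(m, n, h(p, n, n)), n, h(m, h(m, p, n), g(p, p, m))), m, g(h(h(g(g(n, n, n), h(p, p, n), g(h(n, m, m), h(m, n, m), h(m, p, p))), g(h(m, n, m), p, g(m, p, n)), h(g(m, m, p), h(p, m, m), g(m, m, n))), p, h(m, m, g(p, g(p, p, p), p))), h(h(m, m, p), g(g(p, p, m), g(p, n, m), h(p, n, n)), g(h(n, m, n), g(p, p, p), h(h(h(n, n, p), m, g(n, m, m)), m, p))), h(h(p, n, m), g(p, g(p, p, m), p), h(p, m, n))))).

7

depth(h(p, n, n)) = 1 + max(0, 0, 0) = 1
depth(g(m, n, h(p, n, n))) = 1 + max(0, 0, 1) = 2
depth(h(m, p, n)) = 1 + max(0, 0, 0) = 1
depth(g(p, p, m)) = 1 + max(0, 0, 0) = 1
depth(h(m, h(m, p, n), g(p, p, m))) = 1 + max(0, 1, 1) = 2
depth(g(g(m, n, h(p, n, n)), n, h(m, h(m, p, n), g(p, p, m)))) = 1 + max(2, 0, 2) = 3
depth(g(n, n, n)) = 1 + max(0, 0, 0) = 1
depth(h(p, p, n)) = 1 + max(0, 0, 0) = 1
depth(h(n, m, m)) = 1 + max(0, 0, 0) = 1
depth(h(m, n, m)) = 1 + max(0, 0, 0) = 1
depth(h(m, p, p)) = 1 + max(0, 0, 0) = 1
depth(g(h(n, m, m), h(m, n, m), h(m, p, p))) = 1 + max(1, 1, 1) = 2
depth(g(g(n, n, n), h(p, p, n), g(h(n, m, m), h(m, n, m), h(m, p, p)))) = 1 + max(1, 1, 2) = 3
depth(g(m, p, n)) = 1 + max(0, 0, 0) = 1
depth(g(h(m, n, m), p, g(m, p, n))) = 1 + max(1, 0, 1) = 2
depth(g(m, m, p)) = 1 + max(0, 0, 0) = 1
depth(h(p, m, m)) = 1 + max(0, 0, 0) = 1
depth(g(m, m, n)) = 1 + max(0, 0, 0) = 1
depth(h(g(m, m, p), h(p, m, m), g(m, m, n))) = 1 + max(1, 1, 1) = 2
depth(h(g(g(n, n, n), h(p, p, n), g(h(n, m, m), h(m, n, m), h(m, p, p))), g(h(m, n, m), p, g(m, p, n)), h(g(m, m, p), h(p, m, m), g(m, m, n)))) = 1 + max(3, 2, 2) = 4
depth(g(p, p, p)) = 1 + max(0, 0, 0) = 1
depth(g(p, g(p, p, p), p)) = 1 + max(0, 1, 0) = 2
depth(h(m, m, g(p, g(p, p, p), p))) = 1 + max(0, 0, 2) = 3
depth(h(h(g(g(n, n, n), h(p, p, n), g(h(n, m, m), h(m, n, m), h(m, p, p))), g(h(m, n, m), p, g(m, p, n)), h(g(m, m, p), h(p, m, m), g(m, m, n))), p, h(m, m, g(p, g(p, p, p), p)))) = 1 + max(4, 0, 3) = 5
depth(h(m, m, p)) = 1 + max(0, 0, 0) = 1
depth(g(p, n, m)) = 1 + max(0, 0, 0) = 1
depth(g(g(p, p, m), g(p, n, m), h(p, n, n))) = 1 + max(1, 1, 1) = 2
depth(h(n, m, n)) = 1 + max(0, 0, 0) = 1
depth(h(n, n, p)) = 1 + max(0, 0, 0) = 1
depth(g(n, m, m)) = 1 + max(0, 0, 0) = 1
depth(h(h(n, n, p), m, g(n, m, m))) = 1 + max(1, 0, 1) = 2
depth(h(h(h(n, n, p), m, g(n, m, m)), m, p)) = 1 + max(2, 0, 0) = 3
depth(g(h(n, m, n), g(p, p, p), h(h(h(n, n, p), m, g(n, m, m)), m, p))) = 1 + max(1, 1, 3) = 4
depth(h(h(m, m, p), g(g(p, p, m), g(p, n, m), h(p, n, n)), g(h(n, m, n), g(p, p, p), h(h(h(n, n, p), m, g(n, m, m)), m, p)))) = 1 + max(1, 2, 4) = 5
depth(h(p, n, m)) = 1 + max(0, 0, 0) = 1
depth(g(p, g(p, p, m), p)) = 1 + max(0, 1, 0) = 2
depth(h(p, m, n)) = 1 + max(0, 0, 0) = 1
depth(h(h(p, n, m), g(p, g(p, p, m), p), h(p, m, n))) = 1 + max(1, 2, 1) = 3
depth(g(h(h(g(g(n, n, n), h(p, p, n), g(h(n, m, m), h(m, n, m), h(m, p, p))), g(h(m, n, m), p, g(m, p, n)), h(g(m, m, p), h(p, m, m), g(m, m, n))), p, h(m, m, g(p, g(p, p, p), p))), h(h(m, m, p), g(g(p, p, m), g(p, n, m), h(p, n, n)), g(h(n, m, n), g(p, p, p), h(h(h(n, n, p), m, g(n, m, m)), m, p))), h(h(p, n, m), g(p, g(p, p, m), p), h(p, m, n)))) = 1 + max(5, 5, 3) = 6
depth(g(g(g(m, n, h(p, n, n)), n, h(m, h(m, p, n), g(p, p, m))), m, g(h(h(g(g(n, n, n), h(p, p, n), g(h(n, m, m), h(m, n, m), h(m, p, p))), g(h(m, n, m), p, g(m, p, n)), h(g(m, m, p), h(p, m, m), g(m, m, n))), p, h(m, m, g(p, g(p, p, p), p))), h(h(m, m, p), g(g(p, p, m), g(p, n, m), h(p, n, n)), g(h(n, m, n), g(p, p, p), h(h(h(n, n, p), m, g(n, m, m)), m, p))), h(h(p, n, m), g(p, g(p, p, m), p), h(p, m, n))))) = 1 + max(3, 0, 6) = 7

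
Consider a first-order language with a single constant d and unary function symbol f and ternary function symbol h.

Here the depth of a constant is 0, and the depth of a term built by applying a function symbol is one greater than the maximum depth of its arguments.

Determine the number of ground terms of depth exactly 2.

28

Write N_k for the number of ground terms of depth ≤ k. A term of depth ≤ k is either a constant or a function symbol applied to arguments of depth ≤ k−1, so N_k = 1 + N_{k-1} + N_{k-1}^3.
N_0 = 1
N_1 = 1 + 1 + 1^3 = 3
N_2 = 1 + 3 + 3^3 = 31
Terms of depth exactly 2: N_2 − N_1 = 31 − 3 = 28.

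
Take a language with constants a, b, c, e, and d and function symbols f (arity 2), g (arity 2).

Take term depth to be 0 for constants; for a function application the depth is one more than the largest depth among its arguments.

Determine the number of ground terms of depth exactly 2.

Write N_k for the number of ground terms of depth ≤ k. A term of depth ≤ k is either a constant or a function symbol applied to arguments of depth ≤ k−1, so N_k = 5 + N_{k-1}^2 + N_{k-1}^2.
N_0 = 5
N_1 = 5 + 5^2 + 5^2 = 55
N_2 = 5 + 55^2 + 55^2 = 6055
Terms of depth exactly 2: N_2 − N_1 = 6055 − 55 = 6000.

6000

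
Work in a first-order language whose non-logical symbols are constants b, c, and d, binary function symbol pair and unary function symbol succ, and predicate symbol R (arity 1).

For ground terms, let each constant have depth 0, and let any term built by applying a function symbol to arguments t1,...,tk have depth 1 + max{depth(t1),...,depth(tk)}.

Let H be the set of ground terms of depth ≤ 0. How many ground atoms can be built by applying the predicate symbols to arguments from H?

3

First count ground terms of depth ≤ 0.
Count level by level. With function symbols pair/2, succ/1, the terms of depth ≤ k are the 3 constants together with each function applied to depth-≤(k−1) tuples, so N_k = 3 + N_{k-1}^2 + N_{k-1}.
N_0 = 3
So |H| = 3.
Each predicate of arity r yields |H|^r ground atoms (one per choice of an r-tuple from H):
  R: 3
Total ground atoms: 3.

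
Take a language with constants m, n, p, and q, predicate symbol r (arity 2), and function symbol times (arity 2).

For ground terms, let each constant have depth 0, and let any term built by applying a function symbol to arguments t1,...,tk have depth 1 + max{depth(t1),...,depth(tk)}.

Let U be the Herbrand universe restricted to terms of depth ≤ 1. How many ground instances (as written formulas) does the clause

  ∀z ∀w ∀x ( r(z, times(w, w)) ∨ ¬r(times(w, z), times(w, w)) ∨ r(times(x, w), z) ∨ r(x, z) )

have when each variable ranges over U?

Ground terms of depth ≤ 1:
  If N_k denotes the number of depth-≤k ground terms, the 4 constants give N_0 = 4, and each function symbol of arity r contributes N_{k-1}^r new terms at level k: N_k = 4 + N_{k-1}^2.
  N_0 = 4
  N_1 = 4 + 4^2 = 20
So there are 20 ground terms available for substitution.
There are 3 variables to instantiate (z, w, x), each occurring in at least one literal, so different choices give different ground instances.
Number of ground instances = 20^3 = 8000.

8000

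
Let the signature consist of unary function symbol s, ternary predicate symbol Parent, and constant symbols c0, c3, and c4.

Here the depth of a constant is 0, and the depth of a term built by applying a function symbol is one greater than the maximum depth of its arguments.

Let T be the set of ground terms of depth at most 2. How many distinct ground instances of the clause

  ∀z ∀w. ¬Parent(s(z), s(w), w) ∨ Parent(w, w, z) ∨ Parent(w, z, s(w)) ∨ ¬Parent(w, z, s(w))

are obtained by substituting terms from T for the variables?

Ground terms of depth ≤ 2:
  Write N_k for the number of ground terms of depth ≤ k. A term of depth ≤ k is either a constant or a function symbol applied to arguments of depth ≤ k−1, so N_k = 3 + N_{k-1}.
  N_0 = 3
  N_1 = 3 + 3 = 6
  N_2 = 3 + 6 = 9
  Explicitly: c0, c3, c4, s(c0), s(c3), s(c4), s(s(c0)), s(s(c3)), s(s(c4)).
So there are 9 ground terms available for substitution.
Each of z, w ranges independently over the available ground terms, and distinct assignments produce distinct instances.
Number of ground instances = 9^2 = 81.

81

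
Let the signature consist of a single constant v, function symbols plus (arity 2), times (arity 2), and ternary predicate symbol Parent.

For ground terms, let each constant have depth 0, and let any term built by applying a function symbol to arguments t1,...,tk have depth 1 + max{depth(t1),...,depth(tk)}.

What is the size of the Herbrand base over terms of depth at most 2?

First count ground terms of depth ≤ 2.
Let N_k = |{terms of depth ≤ k}|. Then N_0 = 1 and N_k = 1 + N_{k-1}^2 + N_{k-1}^2 for k ≥ 1 (one summand per function symbol, arity giving the exponent).
N_0 = 1
N_1 = 1 + 1^2 + 1^2 = 3
N_2 = 1 + 3^2 + 3^2 = 19
So |H| = 19.
Ground atoms are formed by filling each argument slot of a predicate with a term from H, so an r-ary predicate gives |H|^r atoms:
  Parent: 19^3 = 6859
Total ground atoms: 6859.

6859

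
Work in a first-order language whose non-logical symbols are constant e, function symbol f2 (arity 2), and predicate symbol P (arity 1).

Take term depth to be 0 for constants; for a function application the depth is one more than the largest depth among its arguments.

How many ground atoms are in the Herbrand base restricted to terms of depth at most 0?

1

First count ground terms of depth ≤ 0.
Write N_k for the number of ground terms of depth ≤ k. A term of depth ≤ k is either a constant or a function symbol applied to arguments of depth ≤ k−1, so N_k = 1 + N_{k-1}^2.
N_0 = 1
So |H| = 1.
Each predicate of arity r yields |H|^r ground atoms (one per choice of an r-tuple from H):
  P: 1
Total ground atoms: 1.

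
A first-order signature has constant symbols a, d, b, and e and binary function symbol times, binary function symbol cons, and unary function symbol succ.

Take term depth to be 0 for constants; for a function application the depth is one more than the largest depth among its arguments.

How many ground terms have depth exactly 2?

Let N_k count ground terms of depth at most k. Each non-constant term of depth ≤ k is some function symbol applied to depth-≤(k−1) arguments, giving N_k = 4 + N_{k-1}^2 + N_{k-1}^2 + N_{k-1}.
N_0 = 4
N_1 = 4 + 4^2 + 4^2 + 4 = 40
N_2 = 4 + 40^2 + 40^2 + 40 = 3244
Terms of depth exactly 2: N_2 − N_1 = 3244 − 40 = 3204.

3204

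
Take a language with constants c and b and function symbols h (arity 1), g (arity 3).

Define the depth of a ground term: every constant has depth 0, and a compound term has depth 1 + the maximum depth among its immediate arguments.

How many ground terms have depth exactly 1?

Let N_k count ground terms of depth at most k. Each non-constant term of depth ≤ k is some function symbol applied to depth-≤(k−1) arguments, giving N_k = 2 + N_{k-1} + N_{k-1}^3.
N_0 = 2
N_1 = 2 + 2 + 2^3 = 12
Terms of depth exactly 1: N_1 − N_0 = 12 − 2 = 10.

10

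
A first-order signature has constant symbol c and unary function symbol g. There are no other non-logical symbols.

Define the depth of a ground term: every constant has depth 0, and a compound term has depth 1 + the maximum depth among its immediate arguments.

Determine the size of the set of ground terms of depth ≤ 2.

3

Write N_k for the number of ground terms of depth ≤ k. A term of depth ≤ k is either a constant or a function symbol applied to arguments of depth ≤ k−1, so N_k = 1 + N_{k-1}.
N_0 = 1
N_1 = 1 + 1 = 2
N_2 = 1 + 2 = 3
Explicitly: c, g(c), g(g(c)).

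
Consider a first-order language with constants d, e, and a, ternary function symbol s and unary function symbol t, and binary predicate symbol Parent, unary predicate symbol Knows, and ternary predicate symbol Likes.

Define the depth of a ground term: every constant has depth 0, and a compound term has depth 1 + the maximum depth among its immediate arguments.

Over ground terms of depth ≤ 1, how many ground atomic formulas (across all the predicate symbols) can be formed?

37059

First count ground terms of depth ≤ 1.
Write N_k for the number of ground terms of depth ≤ k. A term of depth ≤ k is either a constant or a function symbol applied to arguments of depth ≤ k−1, so N_k = 3 + N_{k-1}^3 + N_{k-1}.
N_0 = 3
N_1 = 3 + 3^3 + 3 = 33
So |H| = 33.
Ground atoms are formed by filling each argument slot of a predicate with a term from H, so an r-ary predicate gives |H|^r atoms:
  Parent: 33^2 = 1089;  Knows: 33;  Likes: 33^3 = 35937
Total ground atoms: 1089 + 33 + 35937 = 37059.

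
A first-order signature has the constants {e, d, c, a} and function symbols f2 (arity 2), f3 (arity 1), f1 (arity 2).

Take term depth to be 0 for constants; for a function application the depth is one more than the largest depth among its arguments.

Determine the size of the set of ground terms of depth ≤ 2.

If N_k denotes the number of depth-≤k ground terms, the 4 constants give N_0 = 4, and each function symbol of arity r contributes N_{k-1}^r new terms at level k: N_k = 4 + N_{k-1}^2 + N_{k-1} + N_{k-1}^2.
N_0 = 4
N_1 = 4 + 4^2 + 4 + 4^2 = 40
N_2 = 4 + 40^2 + 40 + 40^2 = 3244

3244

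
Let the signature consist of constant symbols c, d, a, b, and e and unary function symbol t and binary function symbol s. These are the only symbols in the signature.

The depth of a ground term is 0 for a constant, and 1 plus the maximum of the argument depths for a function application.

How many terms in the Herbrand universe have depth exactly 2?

If N_k denotes the number of depth-≤k ground terms, the 5 constants give N_0 = 5, and each function symbol of arity r contributes N_{k-1}^r new terms at level k: N_k = 5 + N_{k-1} + N_{k-1}^2.
N_0 = 5
N_1 = 5 + 5 + 5^2 = 35
N_2 = 5 + 35 + 35^2 = 1265
Terms of depth exactly 2: N_2 − N_1 = 1265 − 35 = 1230.

1230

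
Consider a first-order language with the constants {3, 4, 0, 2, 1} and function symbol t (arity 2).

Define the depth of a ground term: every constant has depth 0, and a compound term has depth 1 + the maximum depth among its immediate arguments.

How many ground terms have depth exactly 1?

25

Write N_k for the number of ground terms of depth ≤ k. A term of depth ≤ k is either a constant or a function symbol applied to arguments of depth ≤ k−1, so N_k = 5 + N_{k-1}^2.
N_0 = 5
N_1 = 5 + 5^2 = 30
Terms of depth exactly 1: N_1 − N_0 = 30 − 5 = 25.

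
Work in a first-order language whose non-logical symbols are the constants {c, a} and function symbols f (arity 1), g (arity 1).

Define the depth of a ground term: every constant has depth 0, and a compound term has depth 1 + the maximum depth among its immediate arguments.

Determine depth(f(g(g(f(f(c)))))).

5

depth(f(c)) = 1 + depth(c) = 1 + 0 = 1
depth(f(f(c))) = 1 + depth(f(c)) = 1 + 1 = 2
depth(g(f(f(c)))) = 1 + depth(f(f(c))) = 1 + 2 = 3
depth(g(g(f(f(c))))) = 1 + depth(g(f(f(c)))) = 1 + 3 = 4
depth(f(g(g(f(f(c)))))) = 1 + depth(g(g(f(f(c))))) = 1 + 4 = 5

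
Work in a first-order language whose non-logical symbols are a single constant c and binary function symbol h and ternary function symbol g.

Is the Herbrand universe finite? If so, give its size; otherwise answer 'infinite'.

infinite

The signature has at least one function symbol (h, arity 2) and at least one constant (c).
Iterating h gives infinitely many distinct ground terms: c, h(c, c), h(h(c, c), h(c, c)), ...
So the Herbrand universe is infinite.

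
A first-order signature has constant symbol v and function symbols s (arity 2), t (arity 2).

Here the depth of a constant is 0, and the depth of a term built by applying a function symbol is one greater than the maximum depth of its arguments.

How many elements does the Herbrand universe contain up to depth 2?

19

Let N_k count ground terms of depth at most k. Each non-constant term of depth ≤ k is some function symbol applied to depth-≤(k−1) arguments, giving N_k = 1 + N_{k-1}^2 + N_{k-1}^2.
N_0 = 1
N_1 = 1 + 1^2 + 1^2 = 3
N_2 = 1 + 3^2 + 3^2 = 19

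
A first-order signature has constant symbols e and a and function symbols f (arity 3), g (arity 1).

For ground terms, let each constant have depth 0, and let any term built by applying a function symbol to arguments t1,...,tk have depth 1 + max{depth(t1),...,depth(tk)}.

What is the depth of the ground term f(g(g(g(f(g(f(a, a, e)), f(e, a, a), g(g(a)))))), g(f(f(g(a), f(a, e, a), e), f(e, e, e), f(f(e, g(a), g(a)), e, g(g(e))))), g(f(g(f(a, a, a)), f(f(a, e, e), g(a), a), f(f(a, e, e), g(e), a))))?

7

depth(f(a, a, e)) = 1 + max(0, 0, 0) = 1
depth(g(f(a, a, e))) = 1 + depth(f(a, a, e)) = 1 + 1 = 2
depth(f(e, a, a)) = 1 + max(0, 0, 0) = 1
depth(g(a)) = 1 + depth(a) = 1 + 0 = 1
depth(g(g(a))) = 1 + depth(g(a)) = 1 + 1 = 2
depth(f(g(f(a, a, e)), f(e, a, a), g(g(a)))) = 1 + max(2, 1, 2) = 3
depth(g(f(g(f(a, a, e)), f(e, a, a), g(g(a))))) = 1 + depth(f(g(f(a, a, e)), f(e, a, a), g(g(a)))) = 1 + 3 = 4
depth(g(g(f(g(f(a, a, e)), f(e, a, a), g(g(a)))))) = 1 + depth(g(f(g(f(a, a, e)), f(e, a, a), g(g(a))))) = 1 + 4 = 5
depth(g(g(g(f(g(f(a, a, e)), f(e, a, a), g(g(a))))))) = 1 + depth(g(g(f(g(f(a, a, e)), f(e, a, a), g(g(a)))))) = 1 + 5 = 6
depth(f(a, e, a)) = 1 + max(0, 0, 0) = 1
depth(f(g(a), f(a, e, a), e)) = 1 + max(1, 1, 0) = 2
depth(f(e, e, e)) = 1 + max(0, 0, 0) = 1
depth(f(e, g(a), g(a))) = 1 + max(0, 1, 1) = 2
depth(g(e)) = 1 + depth(e) = 1 + 0 = 1
depth(g(g(e))) = 1 + depth(g(e)) = 1 + 1 = 2
depth(f(f(e, g(a), g(a)), e, g(g(e)))) = 1 + max(2, 0, 2) = 3
depth(f(f(g(a), f(a, e, a), e), f(e, e, e), f(f(e, g(a), g(a)), e, g(g(e))))) = 1 + max(2, 1, 3) = 4
depth(g(f(f(g(a), f(a, e, a), e), f(e, e, e), f(f(e, g(a), g(a)), e, g(g(e)))))) = 1 + depth(f(f(g(a), f(a, e, a), e), f(e, e, e), f(f(e, g(a), g(a)), e, g(g(e))))) = 1 + 4 = 5
depth(f(a, a, a)) = 1 + max(0, 0, 0) = 1
depth(g(f(a, a, a))) = 1 + depth(f(a, a, a)) = 1 + 1 = 2
depth(f(a, e, e)) = 1 + max(0, 0, 0) = 1
depth(f(f(a, e, e), g(a), a)) = 1 + max(1, 1, 0) = 2
depth(f(f(a, e, e), g(e), a)) = 1 + max(1, 1, 0) = 2
depth(f(g(f(a, a, a)), f(f(a, e, e), g(a), a), f(f(a, e, e), g(e), a))) = 1 + max(2, 2, 2) = 3
depth(g(f(g(f(a, a, a)), f(f(a, e, e), g(a), a), f(f(a, e, e), g(e), a)))) = 1 + depth(f(g(f(a, a, a)), f(f(a, e, e), g(a), a), f(f(a, e, e), g(e), a))) = 1 + 3 = 4
depth(f(g(g(g(f(g(f(a, a, e)), f(e, a, a), g(g(a)))))), g(f(f(g(a), f(a, e, a), e), f(e, e, e), f(f(e, g(a), g(a)), e, g(g(e))))), g(f(g(f(a, a, a)), f(f(a, e, e), g(a), a), f(f(a, e, e), g(e), a))))) = 1 + max(6, 5, 4) = 7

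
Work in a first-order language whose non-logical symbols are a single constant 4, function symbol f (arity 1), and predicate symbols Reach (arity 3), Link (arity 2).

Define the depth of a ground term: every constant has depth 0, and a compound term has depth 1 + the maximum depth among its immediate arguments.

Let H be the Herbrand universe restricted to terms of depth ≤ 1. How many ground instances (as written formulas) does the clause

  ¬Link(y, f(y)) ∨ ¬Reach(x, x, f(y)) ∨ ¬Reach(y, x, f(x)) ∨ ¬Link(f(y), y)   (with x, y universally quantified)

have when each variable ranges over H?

4

Ground terms of depth ≤ 1:
  Count level by level. With function symbols f/1, the terms of depth ≤ k are the 1 constant together with each function applied to depth-≤(k−1) tuples, so N_k = 1 + N_{k-1}.
  N_0 = 1
  N_1 = 1 + 1 = 2
  Explicitly: 4, f(4).
So there are 2 ground terms available for substitution.
Each of x, y ranges independently over the available ground terms, and distinct assignments produce distinct instances.
Number of ground instances = 2^2 = 4.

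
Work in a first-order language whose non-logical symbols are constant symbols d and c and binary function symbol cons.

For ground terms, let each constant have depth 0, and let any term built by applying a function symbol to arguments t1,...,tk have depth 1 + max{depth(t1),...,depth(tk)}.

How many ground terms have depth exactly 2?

32

Write N_k for the number of ground terms of depth ≤ k. A term of depth ≤ k is either a constant or a function symbol applied to arguments of depth ≤ k−1, so N_k = 2 + N_{k-1}^2.
N_0 = 2
N_1 = 2 + 2^2 = 6
N_2 = 2 + 6^2 = 38
Terms of depth exactly 2: N_2 − N_1 = 38 − 6 = 32.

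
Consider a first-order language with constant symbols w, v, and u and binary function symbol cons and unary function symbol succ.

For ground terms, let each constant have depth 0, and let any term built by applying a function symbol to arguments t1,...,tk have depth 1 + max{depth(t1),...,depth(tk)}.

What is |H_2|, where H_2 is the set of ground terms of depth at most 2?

243

If N_k denotes the number of depth-≤k ground terms, the 3 constants give N_0 = 3, and each function symbol of arity r contributes N_{k-1}^r new terms at level k: N_k = 3 + N_{k-1}^2 + N_{k-1}.
N_0 = 3
N_1 = 3 + 3^2 + 3 = 15
N_2 = 3 + 15^2 + 15 = 243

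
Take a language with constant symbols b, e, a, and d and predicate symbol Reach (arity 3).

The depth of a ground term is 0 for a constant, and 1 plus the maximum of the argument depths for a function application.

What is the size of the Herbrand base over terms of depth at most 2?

First count ground terms of depth ≤ 2.
With no function symbols every ground term is a constant, so there are exactly 4 ground terms at every depth bound.
N_0 = 4
N_1 = 4
N_2 = 4
So |H| = 4.
Ground atoms are formed by filling each argument slot of a predicate with a term from H, so an r-ary predicate gives |H|^r atoms:
  Reach: 4^3 = 64
Total ground atoms: 64.

64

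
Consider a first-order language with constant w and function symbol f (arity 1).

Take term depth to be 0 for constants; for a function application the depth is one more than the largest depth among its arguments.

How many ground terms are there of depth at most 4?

5

If N_k denotes the number of depth-≤k ground terms, the 1 constant gives N_0 = 1, and each function symbol of arity r contributes N_{k-1}^r new terms at level k: N_k = 1 + N_{k-1}.
N_0 = 1
N_1 = 1 + 1 = 2
N_2 = 1 + 2 = 3
N_3 = 1 + 3 = 4
N_4 = 1 + 4 = 5
Explicitly: w, f(w), f(f(w)), f(f(f(w))), f(f(f(f(w)))).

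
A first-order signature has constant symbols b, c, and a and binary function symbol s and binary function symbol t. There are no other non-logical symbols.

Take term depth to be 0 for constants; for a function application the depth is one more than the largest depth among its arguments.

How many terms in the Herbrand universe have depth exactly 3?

Let N_k count ground terms of depth at most k. Each non-constant term of depth ≤ k is some function symbol applied to depth-≤(k−1) arguments, giving N_k = 3 + N_{k-1}^2 + N_{k-1}^2.
N_0 = 3
N_1 = 3 + 3^2 + 3^2 = 21
N_2 = 3 + 21^2 + 21^2 = 885
N_3 = 3 + 885^2 + 885^2 = 1566453
Terms of depth exactly 3: N_3 − N_2 = 1566453 − 885 = 1565568.

1565568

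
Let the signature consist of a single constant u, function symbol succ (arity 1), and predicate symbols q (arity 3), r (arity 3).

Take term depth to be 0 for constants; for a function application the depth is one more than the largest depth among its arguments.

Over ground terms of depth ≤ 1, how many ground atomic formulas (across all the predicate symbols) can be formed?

16

First count ground terms of depth ≤ 1.
Write N_k for the number of ground terms of depth ≤ k. A term of depth ≤ k is either a constant or a function symbol applied to arguments of depth ≤ k−1, so N_k = 1 + N_{k-1}.
N_0 = 1
N_1 = 1 + 1 = 2
Explicitly: u, succ(u).
So |H| = 2.
For each predicate symbol, the number of ground atoms is |H| raised to its arity; summing:
  q: 2^3 = 8;  r: 2^3 = 8
Total ground atoms: 8 + 8 = 16.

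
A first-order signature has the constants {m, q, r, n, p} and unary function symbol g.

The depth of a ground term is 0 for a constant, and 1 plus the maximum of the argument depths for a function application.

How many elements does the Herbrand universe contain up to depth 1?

10

Let N_k = |{terms of depth ≤ k}|. Then N_0 = 5 and N_k = 5 + N_{k-1} for k ≥ 1 (one summand per function symbol, arity giving the exponent).
N_0 = 5
N_1 = 5 + 5 = 10
Explicitly: m, q, r, n, p, g(m), g(q), g(r), g(n), g(p).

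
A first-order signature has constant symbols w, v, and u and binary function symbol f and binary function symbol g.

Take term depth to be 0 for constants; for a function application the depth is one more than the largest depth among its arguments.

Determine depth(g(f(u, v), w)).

depth(f(u, v)) = 1 + max(0, 0) = 1
depth(g(f(u, v), w)) = 1 + max(1, 0) = 2

2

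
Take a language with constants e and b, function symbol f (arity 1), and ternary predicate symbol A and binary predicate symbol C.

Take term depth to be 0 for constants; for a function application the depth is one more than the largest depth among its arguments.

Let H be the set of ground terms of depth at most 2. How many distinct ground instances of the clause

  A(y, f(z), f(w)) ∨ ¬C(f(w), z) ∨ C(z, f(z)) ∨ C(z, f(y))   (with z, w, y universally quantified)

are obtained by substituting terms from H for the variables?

216

Ground terms of depth ≤ 2:
  Let N_k = |{terms of depth ≤ k}|. Then N_0 = 2 and N_k = 2 + N_{k-1} for k ≥ 1 (one summand per function symbol, arity giving the exponent).
  N_0 = 2
  N_1 = 2 + 2 = 4
  N_2 = 2 + 4 = 6
So there are 6 ground terms available for substitution.
The body mentions every one of the 3 quantified variables; since ground terms form a free algebra, no two substitutions collapse to the same formula.
Number of ground instances = 6^3 = 216.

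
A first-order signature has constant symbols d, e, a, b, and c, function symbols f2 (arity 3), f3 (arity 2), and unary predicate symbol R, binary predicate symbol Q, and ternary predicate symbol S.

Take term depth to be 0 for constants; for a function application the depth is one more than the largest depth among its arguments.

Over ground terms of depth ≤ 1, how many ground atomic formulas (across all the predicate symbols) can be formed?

First count ground terms of depth ≤ 1.
Let N_k count ground terms of depth at most k. Each non-constant term of depth ≤ k is some function symbol applied to depth-≤(k−1) arguments, giving N_k = 5 + N_{k-1}^3 + N_{k-1}^2.
N_0 = 5
N_1 = 5 + 5^3 + 5^2 = 155
So |H| = 155.
Each predicate of arity r yields |H|^r ground atoms (one per choice of an r-tuple from H):
  R: 155;  Q: 155^2 = 24025;  S: 155^3 = 3723875
Total ground atoms: 155 + 24025 + 3723875 = 3748055.

3748055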